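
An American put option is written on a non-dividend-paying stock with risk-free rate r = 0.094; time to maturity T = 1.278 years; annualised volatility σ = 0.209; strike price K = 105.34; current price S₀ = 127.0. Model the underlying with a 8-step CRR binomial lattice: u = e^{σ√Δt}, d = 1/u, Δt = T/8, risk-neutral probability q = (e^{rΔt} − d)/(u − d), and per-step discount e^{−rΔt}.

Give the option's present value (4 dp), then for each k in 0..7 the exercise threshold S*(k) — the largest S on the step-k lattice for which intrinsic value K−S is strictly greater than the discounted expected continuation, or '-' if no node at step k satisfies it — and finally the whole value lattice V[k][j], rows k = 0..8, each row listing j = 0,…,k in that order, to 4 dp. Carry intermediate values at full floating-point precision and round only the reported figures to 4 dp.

params: Δt=0.15975 u=1.08712 d=0.91986 q=0.56958 e^(-rΔt)=0.98510
t_8 payoffs: 40.2410 28.4036 14.4138 0.0000 0.0000 0.0000 0.0000 0.0000 0.0000
t_7: node(7,0) S=70.7707 payoff=34.5693 vs cont=32.9993 → 34.5693 [stop]  node(7,1) S=83.6393 payoff=21.7007 vs cont=20.1307 → 21.7007 [stop]  node(7,2) S=98.8480 payoff=6.4920 vs cont=6.1115 → 6.4920 [stop]  node(7,3) S=116.8221 payoff=0.0000 vs cont=0.0000 → 0.0000 [wait]  node(7,4) S=138.0646 payoff=0.0000 vs cont=0.0000 → 0.0000 [wait]  node(7,5) S=163.1698 payoff=0.0000 vs cont=0.0000 → 0.0000 [wait]  node(7,6) S=192.8399 payoff=0.0000 vs cont=0.0000 → 0.0000 [wait]  node(7,7) S=227.9052 payoff=0.0000 vs cont=0.0000 → 0.0000 [wait]  ⇒ S*(7)=98.8480
t_6: node(6,0) S=76.9364 payoff=28.4036 vs cont=26.8336 → 28.4036 [stop]  node(6,1) S=90.9262 payoff=14.4138 vs cont=12.8438 → 14.4138 [stop]  node(6,2) S=107.4599 payoff=0.0000 vs cont=2.7526 → 2.7526 [wait]  node(6,3) S=127.0000 payoff=0.0000 vs cont=0.0000 → 0.0000 [wait]  node(6,4) S=150.0932 payoff=0.0000 vs cont=0.0000 → 0.0000 [wait]  node(6,5) S=177.3856 payoff=0.0000 vs cont=0.0000 → 0.0000 [wait]  node(6,6) S=209.6407 payoff=0.0000 vs cont=0.0000 → 0.0000 [wait]  ⇒ S*(6)=90.9262
t_5: node(5,0) S=83.6393 payoff=21.7007 vs cont=20.1307 → 21.7007 [stop]  node(5,1) S=98.8480 payoff=6.4920 vs cont=7.6559 → 7.6559 [wait]  node(5,2) S=116.8221 payoff=0.0000 vs cont=1.1671 → 1.1671 [wait]  node(5,3) S=138.0646 payoff=0.0000 vs cont=0.0000 → 0.0000 [wait]  node(5,4) S=163.1698 payoff=0.0000 vs cont=0.0000 → 0.0000 [wait]  node(5,5) S=192.8399 payoff=0.0000 vs cont=0.0000 → 0.0000 [wait]  ⇒ S*(5)=83.6393
t_4: node(4,0) S=90.9262 payoff=14.4138 vs cont=13.4968 → 14.4138 [stop]  node(4,1) S=107.4599 payoff=0.0000 vs cont=3.9010 → 3.9010 [wait]  node(4,2) S=127.0000 payoff=0.0000 vs cont=0.4949 → 0.4949 [wait]  node(4,3) S=150.0932 payoff=0.0000 vs cont=0.0000 → 0.0000 [wait]  node(4,4) S=177.3856 payoff=0.0000 vs cont=0.0000 → 0.0000 [wait]  ⇒ S*(4)=90.9262
t_3: node(3,0) S=98.8480 payoff=6.4920 vs cont=8.3003 → 8.3003 [wait]  node(3,1) S=116.8221 payoff=0.0000 vs cont=1.9317 → 1.9317 [wait]  node(3,2) S=138.0646 payoff=0.0000 vs cont=0.2098 → 0.2098 [wait]  node(3,3) S=163.1698 payoff=0.0000 vs cont=0.0000 → 0.0000 [wait]  ⇒ S*(3)=-
t_2: node(2,0) S=107.4599 payoff=0.0000 vs cont=4.6032 → 4.6032 [wait]  node(2,1) S=127.0000 payoff=0.0000 vs cont=0.9368 → 0.9368 [wait]  node(2,2) S=150.0932 payoff=0.0000 vs cont=0.0890 → 0.0890 [wait]  ⇒ S*(2)=-
t_1: node(1,0) S=116.8221 payoff=0.0000 vs cont=2.4774 → 2.4774 [wait]  node(1,1) S=138.0646 payoff=0.0000 vs cont=0.4471 → 0.4471 [wait]  ⇒ S*(1)=-
t_0: node(0,0) S=127.0000 payoff=0.0000 vs cont=1.3013 → 1.3013 [wait]  ⇒ S*(0)=-

price = 1.3013
boundary = - - - - 90.9262 83.6393 90.9262 98.8480
tree:
1.3013
2.4774 0.4471
4.6032 0.9368 0.0890
8.3003 1.9317 0.2098 0.0000
14.4138 3.9010 0.4949 0.0000 0.0000
21.7007 7.6559 1.1671 0.0000 0.0000 0.0000
28.4036 14.4138 2.7526 0.0000 0.0000 0.0000 0.0000
34.5693 21.7007 6.4920 0.0000 0.0000 0.0000 0.0000 0.0000
40.2410 28.4036 14.4138 0.0000 0.0000 0.0000 0.0000 0.0000 0.0000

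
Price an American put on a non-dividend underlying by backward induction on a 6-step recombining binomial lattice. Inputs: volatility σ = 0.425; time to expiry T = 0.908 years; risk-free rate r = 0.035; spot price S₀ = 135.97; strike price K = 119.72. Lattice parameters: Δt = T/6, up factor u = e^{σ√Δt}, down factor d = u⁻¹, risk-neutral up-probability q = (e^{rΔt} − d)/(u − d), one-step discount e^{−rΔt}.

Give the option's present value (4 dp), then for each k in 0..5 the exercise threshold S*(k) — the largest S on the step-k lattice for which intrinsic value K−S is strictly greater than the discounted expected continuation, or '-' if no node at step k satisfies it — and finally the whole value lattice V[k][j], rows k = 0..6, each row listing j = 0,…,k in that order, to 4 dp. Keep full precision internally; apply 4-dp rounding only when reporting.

Δt=0.15133, u=1.17978, d=0.84761, q=0.47475, disc=e^(-rΔt)=0.99472
k=6 terminal: V=max(K-S,0) → 69.2972 49.5369 22.0328 0.0000 0.0000 0.0000 0.0000
k=5: j=0 S=59.4881 intr=60.2319 cont=59.5995 V=60.2319[EX]; j=1 S=82.8009 intr=36.9191 cont=36.2866 V=36.9191[EX]; j=2 S=115.2499 intr=4.4701 cont=11.5116 V=11.5116[hold]; j=3 S=160.4153 intr=0.0000 cont=0.0000 V=0.0000[hold]; j=4 S=223.2806 intr=0.0000 cont=0.0000 V=0.0000[hold]; j=5 S=310.7824 intr=0.0000 cont=0.0000 V=0.0000[hold]  S*(5)=82.8009
k=4: j=0 S=70.1831 intr=49.5369 cont=48.9045 V=49.5369[EX]; j=1 S=97.6872 intr=22.0328 cont=24.7256 V=24.7256[hold]; j=2 S=135.9700 intr=0.0000 cont=6.0145 V=6.0145[hold]; j=3 S=189.2555 intr=0.0000 cont=0.0000 V=0.0000[hold]; j=4 S=263.4230 intr=0.0000 cont=0.0000 V=0.0000[hold]  S*(4)=70.1831
k=3: j=0 S=82.8009 intr=36.9191 cont=37.5583 V=37.5583[hold]; j=1 S=115.2499 intr=4.4701 cont=15.7589 V=15.7589[hold]; j=2 S=160.4153 intr=0.0000 cont=3.1425 V=3.1425[hold]; j=3 S=223.2806 intr=0.0000 cont=0.0000 V=0.0000[hold]  S*(3)=-
k=2: j=0 S=97.6872 intr=22.0328 cont=27.0653 V=27.0653[hold]; j=1 S=135.9700 intr=0.0000 cont=9.7176 V=9.7176[hold]; j=2 S=189.2555 intr=0.0000 cont=1.6419 V=1.6419[hold]  S*(2)=-
k=1: j=0 S=115.2499 intr=4.4701 cont=18.7301 V=18.7301[hold]; j=1 S=160.4153 intr=0.0000 cont=5.8526 V=5.8526[hold]  S*(1)=-
k=0: j=0 S=135.9700 intr=0.0000 cont=12.5498 V=12.5498[hold]  S*(0)=-

price = 12.5498
boundary = - - - - 70.1831 82.8009
tree:
12.5498
18.7301 5.8526
27.0653 9.7176 1.6419
37.5583 15.7589 3.1425 0.0000
49.5369 24.7256 6.0145 0.0000 0.0000
60.2319 36.9191 11.5116 0.0000 0.0000 0.0000
69.2972 49.5369 22.0328 0.0000 0.0000 0.0000 0.0000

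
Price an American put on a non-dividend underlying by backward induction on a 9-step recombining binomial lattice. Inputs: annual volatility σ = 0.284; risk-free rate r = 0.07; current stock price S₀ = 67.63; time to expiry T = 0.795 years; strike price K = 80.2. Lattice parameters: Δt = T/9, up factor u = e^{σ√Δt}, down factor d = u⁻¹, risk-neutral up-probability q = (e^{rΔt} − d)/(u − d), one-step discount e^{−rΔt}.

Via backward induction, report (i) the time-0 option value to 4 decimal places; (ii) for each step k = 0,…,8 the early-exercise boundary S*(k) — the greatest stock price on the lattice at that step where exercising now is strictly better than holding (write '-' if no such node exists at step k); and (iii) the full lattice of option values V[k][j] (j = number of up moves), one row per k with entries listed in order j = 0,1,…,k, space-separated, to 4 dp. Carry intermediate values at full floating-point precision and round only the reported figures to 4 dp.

params: Δt=0.08833 u=1.08807 d=0.91906 q=0.51561 e^(-rΔt)=0.99384
t_9 payoffs: 48.5612 42.7428 35.8544 27.6991 18.0442 6.6137 0.0000 0.0000 0.0000 0.0000
t_8: node(8,0) S=34.4253 payoff=45.7747 vs cont=45.2803 → 45.7747 [stop]  node(8,1) S=40.7562 payoff=39.4438 vs cont=38.9495 → 39.4438 [stop]  node(8,2) S=48.2513 payoff=31.9487 vs cont=31.4544 → 31.9487 [stop]  node(8,3) S=57.1247 payoff=23.0753 vs cont=22.5809 → 23.0753 [stop]  node(8,4) S=67.6300 payoff=12.5700 vs cont=12.0756 → 12.5700 [stop]  node(8,5) S=80.0672 payoff=0.1328 vs cont=3.1839 → 3.1839 [wait]  node(8,6) S=94.7917 payoff=0.0000 vs cont=0.0000 → 0.0000 [wait]  node(8,7) S=112.2239 payoff=0.0000 vs cont=0.0000 → 0.0000 [wait]  node(8,8) S=132.8620 payoff=0.0000 vs cont=0.0000 → 0.0000 [wait]  ⇒ S*(8)=67.6300
t_7: node(7,0) S=37.4572 payoff=42.7428 vs cont=42.2484 → 42.7428 [stop]  node(7,1) S=44.3456 payoff=35.8544 vs cont=35.3600 → 35.8544 [stop]  node(7,2) S=52.5009 payoff=27.6991 vs cont=27.2048 → 27.6991 [stop]  node(7,3) S=62.1558 payoff=18.0442 vs cont=17.5498 → 18.0442 [stop]  node(7,4) S=73.5863 payoff=6.6137 vs cont=7.6828 → 7.6828 [wait]  node(7,5) S=87.1189 payoff=0.0000 vs cont=1.5327 → 1.5327 [wait]  node(7,6) S=103.1402 payoff=0.0000 vs cont=0.0000 → 0.0000 [wait]  node(7,7) S=122.1077 payoff=0.0000 vs cont=0.0000 → 0.0000 [wait]  ⇒ S*(7)=62.1558
t_6: node(6,0) S=40.7562 payoff=39.4438 vs cont=38.9495 → 39.4438 [stop]  node(6,1) S=48.2513 payoff=31.9487 vs cont=31.4544 → 31.9487 [stop]  node(6,2) S=57.1247 payoff=23.0753 vs cont=22.5809 → 23.0753 [stop]  node(6,3) S=67.6300 payoff=12.5700 vs cont=12.6235 → 12.6235 [wait]  node(6,4) S=80.0672 payoff=0.1328 vs cont=4.4839 → 4.4839 [wait]  node(6,5) S=94.7917 payoff=0.0000 vs cont=0.7379 → 0.7379 [wait]  node(6,6) S=112.2239 payoff=0.0000 vs cont=0.0000 → 0.0000 [wait]  ⇒ S*(6)=57.1247
t_5: node(5,0) S=44.3456 payoff=35.8544 vs cont=35.3600 → 35.8544 [stop]  node(5,1) S=52.5009 payoff=27.6991 vs cont=27.2048 → 27.6991 [stop]  node(5,2) S=62.1558 payoff=18.0442 vs cont=17.5772 → 18.0442 [stop]  node(5,3) S=73.5863 payoff=6.6137 vs cont=8.3747 → 8.3747 [wait]  node(5,4) S=87.1189 payoff=0.0000 vs cont=2.5367 → 2.5367 [wait]  node(5,5) S=103.1402 payoff=0.0000 vs cont=0.3552 → 0.3552 [wait]  ⇒ S*(5)=62.1558
t_4: node(4,0) S=48.2513 payoff=31.9487 vs cont=31.4544 → 31.9487 [stop]  node(4,1) S=57.1247 payoff=23.0753 vs cont=22.5809 → 23.0753 [stop]  node(4,2) S=67.6300 payoff=12.5700 vs cont=12.9780 → 12.9780 [wait]  node(4,3) S=80.0672 payoff=0.1328 vs cont=5.3315 → 5.3315 [wait]  node(4,4) S=94.7917 payoff=0.0000 vs cont=1.4032 → 1.4032 [wait]  ⇒ S*(4)=57.1247
t_3: node(3,0) S=52.5009 payoff=27.6991 vs cont=27.2048 → 27.6991 [stop]  node(3,1) S=62.1558 payoff=18.0442 vs cont=17.7589 → 18.0442 [stop]  node(3,2) S=73.5863 payoff=6.6137 vs cont=8.9797 → 8.9797 [wait]  node(3,3) S=87.1189 payoff=0.0000 vs cont=3.2857 → 3.2857 [wait]  ⇒ S*(3)=62.1558
t_2: node(2,0) S=57.1247 payoff=23.0753 vs cont=22.5809 → 23.0753 [stop]  node(2,1) S=67.6300 payoff=12.5700 vs cont=13.2881 → 13.2881 [wait]  node(2,2) S=80.0672 payoff=0.1328 vs cont=6.0066 → 6.0066 [wait]  ⇒ S*(2)=57.1247
t_1: node(1,0) S=62.1558 payoff=18.0442 vs cont=17.9178 → 18.0442 [stop]  node(1,1) S=73.5863 payoff=6.6137 vs cont=9.4749 → 9.4749 [wait]  ⇒ S*(1)=62.1558
t_0: node(0,0) S=67.6300 payoff=12.5700 vs cont=13.5418 → 13.5418 [wait]  ⇒ S*(0)=-

price = 13.5418
boundary = - 62.1558 57.1247 62.1558 57.1247 62.1558 57.1247 62.1558 67.6300
tree:
13.5418
18.0442 9.4749
23.0753 13.2881 6.0066
27.6991 18.0442 8.9797 3.2857
31.9487 23.0753 12.9780 5.3315 1.4032
35.8544 27.6991 18.0442 8.3747 2.5367 0.3552
39.4438 31.9487 23.0753 12.6235 4.4839 0.7379 0.0000
42.7428 35.8544 27.6991 18.0442 7.6828 1.5327 0.0000 0.0000
45.7747 39.4438 31.9487 23.0753 12.5700 3.1839 0.0000 0.0000 0.0000
48.5612 42.7428 35.8544 27.6991 18.0442 6.6137 0.0000 0.0000 0.0000 0.0000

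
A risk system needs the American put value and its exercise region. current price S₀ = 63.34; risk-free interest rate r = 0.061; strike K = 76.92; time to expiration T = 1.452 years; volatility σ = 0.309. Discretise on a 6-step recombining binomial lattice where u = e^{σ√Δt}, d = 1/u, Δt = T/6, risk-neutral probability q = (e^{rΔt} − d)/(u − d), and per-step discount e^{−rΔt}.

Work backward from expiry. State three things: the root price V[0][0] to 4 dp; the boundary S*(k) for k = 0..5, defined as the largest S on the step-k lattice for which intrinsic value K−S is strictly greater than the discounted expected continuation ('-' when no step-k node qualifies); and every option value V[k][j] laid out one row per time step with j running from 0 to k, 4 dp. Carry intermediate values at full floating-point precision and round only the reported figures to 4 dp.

params: Δt=0.24200 u=1.16417 d=0.85898 q=0.51080 e^(-rΔt)=0.98535
t_6 payoffs: 51.4763 42.4363 30.1846 13.5800 0.0000 0.0000 0.0000
t_5: node(5,0) S=29.6208 payoff=47.2992 vs cont=46.1720 → 47.2992 [stop]  node(5,1) S=40.1448 payoff=36.7752 vs cont=35.6480 → 36.7752 [stop]  node(5,2) S=54.4079 payoff=22.5121 vs cont=21.3850 → 22.5121 [stop]  node(5,3) S=73.7385 payoff=3.1815 vs cont=6.5460 → 6.5460 [wait]  node(5,4) S=99.9371 payoff=0.0000 vs cont=0.0000 → 0.0000 [wait]  node(5,5) S=135.4438 payoff=0.0000 vs cont=0.0000 → 0.0000 [wait]  ⇒ S*(5)=54.4079
t_4: node(4,0) S=34.4837 payoff=42.4363 vs cont=41.3092 → 42.4363 [stop]  node(4,1) S=46.7354 payoff=30.1846 vs cont=29.0575 → 30.1846 [stop]  node(4,2) S=63.3400 payoff=13.5800 vs cont=14.1462 → 14.1462 [wait]  node(4,3) S=85.8441 payoff=0.0000 vs cont=3.1554 → 3.1554 [wait]  node(4,4) S=116.3437 payoff=0.0000 vs cont=0.0000 → 0.0000 [wait]  ⇒ S*(4)=46.7354
t_3: node(3,0) S=40.1448 payoff=36.7752 vs cont=35.6480 → 36.7752 [stop]  node(3,1) S=54.4079 payoff=22.5121 vs cont=21.6700 → 22.5121 [stop]  node(3,2) S=73.7385 payoff=3.1815 vs cont=8.4071 → 8.4071 [wait]  node(3,3) S=99.9371 payoff=0.0000 vs cont=1.5210 → 1.5210 [wait]  ⇒ S*(3)=54.4079
t_2: node(2,0) S=46.7354 payoff=30.1846 vs cont=29.0575 → 30.1846 [stop]  node(2,1) S=63.3400 payoff=13.5800 vs cont=15.0830 → 15.0830 [wait]  node(2,2) S=85.8441 payoff=0.0000 vs cont=4.8180 → 4.8180 [wait]  ⇒ S*(2)=46.7354
t_1: node(1,0) S=54.4079 payoff=22.5121 vs cont=22.1414 → 22.5121 [stop]  node(1,1) S=73.7385 payoff=3.1815 vs cont=9.6954 → 9.6954 [wait]  ⇒ S*(1)=54.4079
t_0: node(0,0) S=63.3400 payoff=13.5800 vs cont=15.7314 → 15.7314 [wait]  ⇒ S*(0)=-

price = 15.7314
boundary = - 54.4079 46.7354 54.4079 46.7354 54.4079
tree:
15.7314
22.5121 9.6954
30.1846 15.0830 4.8180
36.7752 22.5121 8.4071 1.5210
42.4363 30.1846 14.1462 3.1554 0.0000
47.2992 36.7752 22.5121 6.5460 0.0000 0.0000
51.4763 42.4363 30.1846 13.5800 0.0000 0.0000 0.0000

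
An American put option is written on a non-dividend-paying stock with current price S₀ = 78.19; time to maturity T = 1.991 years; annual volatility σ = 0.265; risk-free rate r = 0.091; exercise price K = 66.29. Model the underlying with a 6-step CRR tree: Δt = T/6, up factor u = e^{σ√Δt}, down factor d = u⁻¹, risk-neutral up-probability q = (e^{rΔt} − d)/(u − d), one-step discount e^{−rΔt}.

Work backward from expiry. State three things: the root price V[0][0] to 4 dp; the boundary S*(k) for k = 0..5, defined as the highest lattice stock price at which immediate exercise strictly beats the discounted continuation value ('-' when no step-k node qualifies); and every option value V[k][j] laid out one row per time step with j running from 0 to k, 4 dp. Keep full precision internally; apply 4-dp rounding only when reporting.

Δt=0.33183, u=1.16492, d=0.85843, q=0.56194, disc=e^(-rΔt)=0.97025
k=6 terminal: V=max(K-S,0) → 35.0024 23.8314 8.6720 0.0000 0.0000 0.0000 0.0000
k=5: j=0 S=36.4476 intr=29.8424 cont=27.8706 V=29.8424[EX]; j=1 S=49.4609 intr=16.8291 cont=14.8573 V=16.8291[EX]; j=2 S=67.1204 intr=0.0000 cont=3.6859 V=3.6859[hold]; j=3 S=91.0852 intr=0.0000 cont=0.0000 V=0.0000[hold]; j=4 S=123.6063 intr=0.0000 cont=0.0000 V=0.0000[hold]; j=5 S=167.7387 intr=0.0000 cont=0.0000 V=0.0000[hold]  S*(5)=49.4609
k=4: j=0 S=42.4586 intr=23.8314 cont=21.8596 V=23.8314[EX]; j=1 S=57.6180 intr=8.6720 cont=9.1625 V=9.1625[hold]; j=2 S=78.1900 intr=0.0000 cont=1.5666 V=1.5666[hold]; j=3 S=106.1070 intr=0.0000 cont=0.0000 V=0.0000[hold]; j=4 S=143.9915 intr=0.0000 cont=0.0000 V=0.0000[hold]  S*(4)=42.4586
k=3: j=0 S=49.4609 intr=16.8291 cont=15.1248 V=16.8291[EX]; j=1 S=67.1204 intr=0.0000 cont=4.7485 V=4.7485[hold]; j=2 S=91.0852 intr=0.0000 cont=0.6659 V=0.6659[hold]; j=3 S=123.6063 intr=0.0000 cont=0.0000 V=0.0000[hold]  S*(3)=49.4609
k=2: j=0 S=57.6180 intr=8.6720 cont=9.7419 V=9.7419[hold]; j=1 S=78.1900 intr=0.0000 cont=2.3813 V=2.3813[hold]; j=2 S=106.1070 intr=0.0000 cont=0.2830 V=0.2830[hold]  S*(2)=-
k=1: j=0 S=67.1204 intr=0.0000 cont=5.4390 V=5.4390[hold]; j=1 S=91.0852 intr=0.0000 cont=1.1664 V=1.1664[hold]  S*(1)=-
k=0: j=0 S=78.1900 intr=0.0000 cont=2.9477 V=2.9477[hold]  S*(0)=-

price = 2.9477
boundary = - - - 49.4609 42.4586 49.4609
tree:
2.9477
5.4390 1.1664
9.7419 2.3813 0.2830
16.8291 4.7485 0.6659 0.0000
23.8314 9.1625 1.5666 0.0000 0.0000
29.8424 16.8291 3.6859 0.0000 0.0000 0.0000
35.0024 23.8314 8.6720 0.0000 0.0000 0.0000 0.0000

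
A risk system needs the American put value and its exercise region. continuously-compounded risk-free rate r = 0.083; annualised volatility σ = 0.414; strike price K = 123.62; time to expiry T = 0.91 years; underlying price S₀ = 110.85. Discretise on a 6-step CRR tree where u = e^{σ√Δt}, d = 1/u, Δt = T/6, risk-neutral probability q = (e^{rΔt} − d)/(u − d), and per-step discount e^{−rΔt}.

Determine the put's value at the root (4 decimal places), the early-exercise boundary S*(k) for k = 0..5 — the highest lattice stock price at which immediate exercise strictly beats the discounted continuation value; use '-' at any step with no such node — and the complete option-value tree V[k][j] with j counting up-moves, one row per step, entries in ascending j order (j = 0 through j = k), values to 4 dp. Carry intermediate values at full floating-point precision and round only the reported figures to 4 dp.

Δt=0.15167, u=1.17495, d=0.85110, q=0.49890, disc=e^(-rΔt)=0.98749
k=6 terminal: V=max(K-S,0) → 81.4884 65.4565 43.3241 12.7700 0.0000 0.0000 0.0000
k=5: j=0 S=49.5028 intr=74.1172 cont=72.5708 V=74.1172[EX]; j=1 S=68.3395 intr=55.2805 cont=53.7341 V=55.2805[EX]; j=2 S=94.3440 intr=29.2760 cont=27.7295 V=29.2760[EX]; j=3 S=130.2438 intr=0.0000 cont=6.3191 V=6.3191[hold]; j=4 S=179.8040 intr=0.0000 cont=0.0000 V=0.0000[hold]; j=5 S=248.2229 intr=0.0000 cont=0.0000 V=0.0000[hold]  S*(5)=94.3440
k=4: j=0 S=58.1635 intr=65.4565 cont=63.9101 V=65.4565[EX]; j=1 S=80.2959 intr=43.3241 cont=41.7777 V=43.3241[EX]; j=2 S=110.8500 intr=12.7700 cont=17.5999 V=17.5999[hold]; j=3 S=153.0306 intr=0.0000 cont=3.1269 V=3.1269[hold]; j=4 S=211.2616 intr=0.0000 cont=0.0000 V=0.0000[hold]  S*(4)=80.2959
k=3: j=0 S=68.3395 intr=55.2805 cont=53.7341 V=55.2805[EX]; j=1 S=94.3440 intr=29.2760 cont=30.1090 V=30.1090[hold]; j=2 S=130.2438 intr=0.0000 cont=10.2496 V=10.2496[hold]; j=3 S=179.8040 intr=0.0000 cont=1.5473 V=1.5473[hold]  S*(3)=68.3395
k=2: j=0 S=80.2959 intr=43.3241 cont=42.1881 V=43.3241[EX]; j=1 S=110.8500 intr=12.7700 cont=19.9485 V=19.9485[hold]; j=2 S=153.0306 intr=0.0000 cont=5.8341 V=5.8341[hold]  S*(2)=80.2959
k=1: j=0 S=94.3440 intr=29.2760 cont=31.2661 V=31.2661[hold]; j=1 S=130.2438 intr=0.0000 cont=12.7455 V=12.7455[hold]  S*(1)=-
k=0: j=0 S=110.8500 intr=12.7700 cont=21.7507 V=21.7507[hold]  S*(0)=-

price = 21.7507
boundary = - - 80.2959 68.3395 80.2959 94.3440
tree:
21.7507
31.2661 12.7455
43.3241 19.9485 5.8341
55.2805 30.1090 10.2496 1.5473
65.4565 43.3241 17.5999 3.1269 0.0000
74.1172 55.2805 29.2760 6.3191 0.0000 0.0000
81.4884 65.4565 43.3241 12.7700 0.0000 0.0000 0.0000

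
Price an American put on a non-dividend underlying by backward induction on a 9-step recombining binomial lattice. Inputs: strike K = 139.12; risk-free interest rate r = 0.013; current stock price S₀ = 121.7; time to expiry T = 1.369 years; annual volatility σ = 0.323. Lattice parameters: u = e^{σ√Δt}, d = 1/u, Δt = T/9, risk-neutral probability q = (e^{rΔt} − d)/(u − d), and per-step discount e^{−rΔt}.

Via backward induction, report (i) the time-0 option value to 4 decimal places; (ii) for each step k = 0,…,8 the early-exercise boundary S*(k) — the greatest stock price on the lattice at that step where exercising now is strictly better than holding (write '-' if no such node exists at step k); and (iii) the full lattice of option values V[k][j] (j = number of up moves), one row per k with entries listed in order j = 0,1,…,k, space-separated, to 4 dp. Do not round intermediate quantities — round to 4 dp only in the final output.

price = 27.8462
boundary = - - - 83.3989 73.5276 83.3989 94.5955 107.2953 121.7000
tree:
27.8462
36.2067 18.7725
45.6611 25.9653 10.9445
55.7211 34.7933 16.3700 5.0265
65.5924 44.9479 23.7765 8.2970 1.4525
74.2953 55.7211 33.2933 13.4150 2.7062 0.0806
81.9682 65.5924 44.5245 21.0869 5.0381 0.1543 0.0000
88.7328 74.2953 55.7211 31.8247 9.3721 0.2953 0.0000 0.0000
94.6968 81.9682 65.5924 44.5245 17.4200 0.5651 0.0000 0.0000 0.0000
99.9548 88.7328 74.2953 55.7211 31.8247 1.0814 0.0000 0.0000 0.0000 0.0000

params: Δt=0.15211 u=1.13425 d=0.88164 q=0.47638 e^(-rΔt)=0.99802
t_9 payoffs: 99.9548 88.7328 74.2953 55.7211 31.8247 1.0814 0.0000 0.0000 0.0000 0.0000
t_8: node(8,0) S=44.4232 payoff=94.6968 vs cont=94.4220 → 94.6968 [stop]  node(8,1) S=57.1518 payoff=81.9682 vs cont=81.6933 → 81.9682 [stop]  node(8,2) S=73.5276 payoff=65.5924 vs cont=65.3176 → 65.5924 [stop]  node(8,3) S=94.5955 payoff=44.5245 vs cont=44.2497 → 44.5245 [stop]  node(8,4) S=121.7000 payoff=17.4200 vs cont=17.1452 → 17.4200 [stop]  node(8,5) S=156.5708 payoff=0.0000 vs cont=0.5651 → 0.5651 [wait]  node(8,6) S=201.4331 payoff=0.0000 vs cont=0.0000 → 0.0000 [wait]  node(8,7) S=259.1499 payoff=0.0000 vs cont=0.0000 → 0.0000 [wait]  node(8,8) S=333.4043 payoff=0.0000 vs cont=0.0000 → 0.0000 [wait]  ⇒ S*(8)=121.7000
t_7: node(7,0) S=50.3872 payoff=88.7328 vs cont=88.4580 → 88.7328 [stop]  node(7,1) S=64.8247 payoff=74.2953 vs cont=74.0205 → 74.2953 [stop]  node(7,2) S=83.3989 payoff=55.7211 vs cont=55.4463 → 55.7211 [stop]  node(7,3) S=107.2953 payoff=31.8247 vs cont=31.5499 → 31.8247 [stop]  node(7,4) S=138.0386 payoff=1.0814 vs cont=9.3721 → 9.3721 [wait]  node(7,5) S=177.5909 payoff=0.0000 vs cont=0.2953 → 0.2953 [wait]  node(7,6) S=228.4762 payoff=0.0000 vs cont=0.0000 → 0.0000 [wait]  node(7,7) S=293.9416 payoff=0.0000 vs cont=0.0000 → 0.0000 [wait]  ⇒ S*(7)=107.2953
t_6: node(6,0) S=57.1518 payoff=81.9682 vs cont=81.6933 → 81.9682 [stop]  node(6,1) S=73.5276 payoff=65.5924 vs cont=65.3176 → 65.5924 [stop]  node(6,2) S=94.5955 payoff=44.5245 vs cont=44.2497 → 44.5245 [stop]  node(6,3) S=121.7000 payoff=17.4200 vs cont=21.0869 → 21.0869 [wait]  node(6,4) S=156.5708 payoff=0.0000 vs cont=5.0381 → 5.0381 [wait]  node(6,5) S=201.4331 payoff=0.0000 vs cont=0.1543 → 0.1543 [wait]  node(6,6) S=259.1499 payoff=0.0000 vs cont=0.0000 → 0.0000 [wait]  ⇒ S*(6)=94.5955
t_5: node(5,0) S=64.8247 payoff=74.2953 vs cont=74.0205 → 74.2953 [stop]  node(5,1) S=83.3989 payoff=55.7211 vs cont=55.4463 → 55.7211 [stop]  node(5,2) S=107.2953 payoff=31.8247 vs cont=33.2933 → 33.2933 [wait]  node(5,3) S=138.0386 payoff=1.0814 vs cont=13.4150 → 13.4150 [wait]  node(5,4) S=177.5909 payoff=0.0000 vs cont=2.7062 → 2.7062 [wait]  node(5,5) S=228.4762 payoff=0.0000 vs cont=0.0806 → 0.0806 [wait]  ⇒ S*(5)=83.3989
t_4: node(4,0) S=73.5276 payoff=65.5924 vs cont=65.3176 → 65.5924 [stop]  node(4,1) S=94.5955 payoff=44.5245 vs cont=44.9479 → 44.9479 [wait]  node(4,2) S=121.7000 payoff=17.4200 vs cont=23.7765 → 23.7765 [wait]  node(4,3) S=156.5708 payoff=0.0000 vs cont=8.2970 → 8.2970 [wait]  node(4,4) S=201.4331 payoff=0.0000 vs cont=1.4525 → 1.4525 [wait]  ⇒ S*(4)=73.5276
t_3: node(3,0) S=83.3989 payoff=55.7211 vs cont=55.6476 → 55.7211 [stop]  node(3,1) S=107.2953 payoff=31.8247 vs cont=34.7933 → 34.7933 [wait]  node(3,2) S=138.0386 payoff=1.0814 vs cont=16.3700 → 16.3700 [wait]  node(3,3) S=177.5909 payoff=0.0000 vs cont=5.0265 → 5.0265 [wait]  ⇒ S*(3)=83.3989
t_2: node(2,0) S=94.5955 payoff=44.5245 vs cont=45.6611 → 45.6611 [wait]  node(2,1) S=121.7000 payoff=17.4200 vs cont=25.9653 → 25.9653 [wait]  node(2,2) S=156.5708 payoff=0.0000 vs cont=10.9445 → 10.9445 [wait]  ⇒ S*(2)=-
t_1: node(1,0) S=107.2953 payoff=31.8247 vs cont=36.2067 → 36.2067 [wait]  node(1,1) S=138.0386 payoff=1.0814 vs cont=18.7725 → 18.7725 [wait]  ⇒ S*(1)=-
t_0: node(0,0) S=121.7000 payoff=17.4200 vs cont=27.8462 → 27.8462 [wait]  ⇒ S*(0)=-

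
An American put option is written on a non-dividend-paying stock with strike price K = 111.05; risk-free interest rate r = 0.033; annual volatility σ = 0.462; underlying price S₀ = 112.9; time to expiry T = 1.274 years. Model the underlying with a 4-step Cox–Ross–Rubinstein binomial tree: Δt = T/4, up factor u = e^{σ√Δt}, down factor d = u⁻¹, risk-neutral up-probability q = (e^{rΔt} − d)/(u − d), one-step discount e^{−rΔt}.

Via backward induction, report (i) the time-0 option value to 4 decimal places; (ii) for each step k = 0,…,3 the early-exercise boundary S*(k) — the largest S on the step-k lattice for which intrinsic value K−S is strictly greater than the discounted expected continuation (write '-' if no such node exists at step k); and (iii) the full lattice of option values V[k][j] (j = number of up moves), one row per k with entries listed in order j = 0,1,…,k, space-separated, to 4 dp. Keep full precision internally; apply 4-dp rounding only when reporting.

params: Δt=0.31850 u=1.29788 d=0.77049 q=0.45522 e^(-rΔt)=0.98954
t_4 payoffs: 71.2619 44.0270 0.0000 0.0000 0.0000
t_3: node(3,0) S=51.6403 payoff=59.4097 vs cont=58.2486 → 59.4097 [stop]  node(3,1) S=86.9879 payoff=24.0621 vs cont=23.7344 → 24.0621 [stop]  node(3,2) S=146.5308 payoff=0.0000 vs cont=0.0000 → 0.0000 [wait]  node(3,3) S=246.8307 payoff=0.0000 vs cont=0.0000 → 0.0000 [wait]  ⇒ S*(3)=86.9879
t_2: node(2,0) S=67.0230 payoff=44.0270 vs cont=42.8659 → 44.0270 [stop]  node(2,1) S=112.9000 payoff=0.0000 vs cont=12.9716 → 12.9716 [wait]  node(2,2) S=190.1797 payoff=0.0000 vs cont=0.0000 → 0.0000 [wait]  ⇒ S*(2)=67.0230
t_1: node(1,0) S=86.9879 payoff=24.0621 vs cont=29.5775 → 29.5775 [wait]  node(1,1) S=146.5308 payoff=0.0000 vs cont=6.9928 → 6.9928 [wait]  ⇒ S*(1)=-
t_0: node(0,0) S=112.9000 payoff=0.0000 vs cont=19.0948 → 19.0948 [wait]  ⇒ S*(0)=-

price = 19.0948
boundary = - - 67.0230 86.9879
tree:
19.0948
29.5775 6.9928
44.0270 12.9716 0.0000
59.4097 24.0621 0.0000 0.0000
71.2619 44.0270 0.0000 0.0000 0.0000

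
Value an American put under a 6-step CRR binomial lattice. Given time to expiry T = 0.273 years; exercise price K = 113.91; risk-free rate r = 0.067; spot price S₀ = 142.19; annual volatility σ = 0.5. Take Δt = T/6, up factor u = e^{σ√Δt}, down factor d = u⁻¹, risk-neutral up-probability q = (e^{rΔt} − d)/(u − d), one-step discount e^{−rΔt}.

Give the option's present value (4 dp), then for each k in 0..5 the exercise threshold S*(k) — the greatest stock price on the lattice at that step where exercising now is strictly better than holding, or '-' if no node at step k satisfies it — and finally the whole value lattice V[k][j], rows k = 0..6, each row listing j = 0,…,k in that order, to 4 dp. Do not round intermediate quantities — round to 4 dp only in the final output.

Δt=0.04550, u=1.11255, d=0.89884, q=0.48765, disc=e^(-rΔt)=0.99696
k=6 terminal: V=max(K-S,0) → 38.9284 21.1004 0.0000 0.0000 0.0000 0.0000 0.0000
k=5: j=0 S=83.4207 intr=30.4893 cont=30.1426 V=30.4893[EX]; j=1 S=103.2552 intr=10.6548 cont=10.7779 V=10.7779[hold]; j=2 S=127.8056 intr=0.0000 cont=0.0000 V=0.0000[hold]; j=3 S=158.1933 intr=0.0000 cont=0.0000 V=0.0000[hold]; j=4 S=195.8061 intr=0.0000 cont=0.0000 V=0.0000[hold]; j=5 S=242.3620 intr=0.0000 cont=0.0000 V=0.0000[hold]  S*(5)=83.4207
k=4: j=0 S=92.8096 intr=21.1004 cont=20.8136 V=21.1004[EX]; j=1 S=114.8764 intr=0.0000 cont=5.5053 V=5.5053[hold]; j=2 S=142.1900 intr=0.0000 cont=0.0000 V=0.0000[hold]; j=3 S=175.9978 intr=0.0000 cont=0.0000 V=0.0000[hold]; j=4 S=217.8439 intr=0.0000 cont=0.0000 V=0.0000[hold]  S*(4)=92.8096
k=3: j=0 S=103.2552 intr=10.6548 cont=13.4544 V=13.4544[hold]; j=1 S=127.8056 intr=0.0000 cont=2.8121 V=2.8121[hold]; j=2 S=158.1933 intr=0.0000 cont=0.0000 V=0.0000[hold]; j=3 S=195.8061 intr=0.0000 cont=0.0000 V=0.0000[hold]  S*(3)=-
k=2: j=0 S=114.8764 intr=0.0000 cont=8.2395 V=8.2395[hold]; j=1 S=142.1900 intr=0.0000 cont=1.4364 V=1.4364[hold]; j=2 S=175.9978 intr=0.0000 cont=0.0000 V=0.0000[hold]  S*(2)=-
k=1: j=0 S=127.8056 intr=0.0000 cont=4.9070 V=4.9070[hold]; j=1 S=158.1933 intr=0.0000 cont=0.7337 V=0.7337[hold]  S*(1)=-
k=0: j=0 S=142.1900 intr=0.0000 cont=2.8632 V=2.8632[hold]  S*(0)=-

price = 2.8632
boundary = - - - - 92.8096 83.4207
tree:
2.8632
4.9070 0.7337
8.2395 1.4364 0.0000
13.4544 2.8121 0.0000 0.0000
21.1004 5.5053 0.0000 0.0000 0.0000
30.4893 10.7779 0.0000 0.0000 0.0000 0.0000
38.9284 21.1004 0.0000 0.0000 0.0000 0.0000 0.0000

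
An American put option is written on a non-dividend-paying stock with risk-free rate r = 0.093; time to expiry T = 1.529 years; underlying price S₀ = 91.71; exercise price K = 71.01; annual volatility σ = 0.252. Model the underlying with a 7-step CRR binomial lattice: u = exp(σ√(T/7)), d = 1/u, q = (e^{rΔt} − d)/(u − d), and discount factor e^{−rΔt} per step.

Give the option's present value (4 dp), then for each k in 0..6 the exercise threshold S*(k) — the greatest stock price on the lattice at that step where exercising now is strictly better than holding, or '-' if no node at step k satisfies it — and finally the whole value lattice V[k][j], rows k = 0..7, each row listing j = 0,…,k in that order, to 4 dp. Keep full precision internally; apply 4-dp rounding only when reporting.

params: Δt=0.21843 u=1.12499 d=0.88890 q=0.55751 e^(-rΔt)=0.97989
t_7 payoffs: 30.7965 20.1156 6.5977 0.0000 0.0000 0.0000 0.0000 0.0000
t_6: node(6,0) S=45.2398 payoff=25.7702 vs cont=24.3422 → 25.7702 [stop]  node(6,1) S=57.2558 payoff=13.7542 vs cont=12.3263 → 13.7542 [stop]  node(6,2) S=72.4633 payoff=0.0000 vs cont=2.8607 → 2.8607 [wait]  node(6,3) S=91.7100 payoff=0.0000 vs cont=0.0000 → 0.0000 [wait]  node(6,4) S=116.0687 payoff=0.0000 vs cont=0.0000 → 0.0000 [wait]  node(6,5) S=146.8973 payoff=0.0000 vs cont=0.0000 → 0.0000 [wait]  node(6,6) S=185.9141 payoff=0.0000 vs cont=0.0000 → 0.0000 [wait]  ⇒ S*(6)=57.2558
t_5: node(5,0) S=50.8944 payoff=20.1156 vs cont=18.6876 → 20.1156 [stop]  node(5,1) S=64.4123 payoff=6.5977 vs cont=7.5265 → 7.5265 [wait]  node(5,2) S=81.5206 payoff=0.0000 vs cont=1.2404 → 1.2404 [wait]  node(5,3) S=103.1730 payoff=0.0000 vs cont=0.0000 → 0.0000 [wait]  node(5,4) S=130.5764 payoff=0.0000 vs cont=0.0000 → 0.0000 [wait]  node(5,5) S=165.2582 payoff=0.0000 vs cont=0.0000 → 0.0000 [wait]  ⇒ S*(5)=50.8944
t_4: node(4,0) S=57.2558 payoff=13.7542 vs cont=12.8337 → 13.7542 [stop]  node(4,1) S=72.4633 payoff=0.0000 vs cont=3.9410 → 3.9410 [wait]  node(4,2) S=91.7100 payoff=0.0000 vs cont=0.5378 → 0.5378 [wait]  node(4,3) S=116.0687 payoff=0.0000 vs cont=0.0000 → 0.0000 [wait]  node(4,4) S=146.8973 payoff=0.0000 vs cont=0.0000 → 0.0000 [wait]  ⇒ S*(4)=57.2558
t_3: node(3,0) S=64.4123 payoff=6.5977 vs cont=8.1167 → 8.1167 [wait]  node(3,1) S=81.5206 payoff=0.0000 vs cont=2.0026 → 2.0026 [wait]  node(3,2) S=103.1730 payoff=0.0000 vs cont=0.2332 → 0.2332 [wait]  node(3,3) S=130.5764 payoff=0.0000 vs cont=0.0000 → 0.0000 [wait]  ⇒ S*(3)=-
t_2: node(2,0) S=72.4633 payoff=0.0000 vs cont=4.6134 → 4.6134 [wait]  node(2,1) S=91.7100 payoff=0.0000 vs cont=0.9957 → 0.9957 [wait]  node(2,2) S=116.0687 payoff=0.0000 vs cont=0.1011 → 0.1011 [wait]  ⇒ S*(2)=-
t_1: node(1,0) S=81.5206 payoff=0.0000 vs cont=2.5443 → 2.5443 [wait]  node(1,1) S=103.1730 payoff=0.0000 vs cont=0.4870 → 0.4870 [wait]  ⇒ S*(1)=-
t_0: node(0,0) S=91.7100 payoff=0.0000 vs cont=1.3692 → 1.3692 [wait]  ⇒ S*(0)=-

price = 1.3692
boundary = - - - - 57.2558 50.8944 57.2558
tree:
1.3692
2.5443 0.4870
4.6134 0.9957 0.1011
8.1167 2.0026 0.2332 0.0000
13.7542 3.9410 0.5378 0.0000 0.0000
20.1156 7.5265 1.2404 0.0000 0.0000 0.0000
25.7702 13.7542 2.8607 0.0000 0.0000 0.0000 0.0000
30.7965 20.1156 6.5977 0.0000 0.0000 0.0000 0.0000 0.0000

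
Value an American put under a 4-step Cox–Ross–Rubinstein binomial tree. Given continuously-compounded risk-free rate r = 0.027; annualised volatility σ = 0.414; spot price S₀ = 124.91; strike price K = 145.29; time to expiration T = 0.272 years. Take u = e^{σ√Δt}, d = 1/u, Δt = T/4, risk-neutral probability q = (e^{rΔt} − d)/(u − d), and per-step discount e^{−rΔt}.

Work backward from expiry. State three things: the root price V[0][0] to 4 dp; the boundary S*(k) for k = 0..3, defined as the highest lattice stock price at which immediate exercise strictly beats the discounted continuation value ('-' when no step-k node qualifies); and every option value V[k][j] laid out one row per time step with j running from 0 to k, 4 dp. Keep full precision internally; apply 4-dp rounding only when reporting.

price = 24.2759
boundary = - - 100.6529 112.1274
tree:
24.2759
33.7861 14.1288
44.6371 22.2316 5.4583
54.9374 33.1626 10.5470 0.0000
64.1836 44.6371 20.3800 0.0000 0.0000

Δt=0.06800  u=1.11400  d=0.89767  q=0.48153  discount=0.99817
step 4 (expiry): payoffs max(K−S,0) = 64.1836 44.6371 20.3800 0.0000 0.0000
step 3: (k=3,j=0): S=90.3526, (K−S)⁺=54.9374, hold=54.6709 ⇒ V=54.9374 exercise | (k=3,j=1): S=112.1274, (K−S)⁺=33.1626, hold=32.8961 ⇒ V=33.1626 exercise | (k=3,j=2): S=139.1499, (K−S)⁺=6.1401, hold=10.5470 ⇒ V=10.5470 continue | (k=3,j=3): S=172.6847, (K−S)⁺=0.0000, hold=0.0000 ⇒ V=0.0000 continue  boundary S*=112.1274
step 2: (k=2,j=0): S=100.6529, (K−S)⁺=44.6371, hold=44.3706 ⇒ V=44.6371 exercise | (k=2,j=1): S=124.9100, (K−S)⁺=20.3800, hold=22.2316 ⇒ V=22.2316 continue | (k=2,j=2): S=155.0131, (K−S)⁺=0.0000, hold=5.4583 ⇒ V=5.4583 continue  boundary S*=100.6529
step 1: (k=1,j=0): S=112.1274, (K−S)⁺=33.1626, hold=33.7861 ⇒ V=33.7861 continue | (k=1,j=1): S=139.1499, (K−S)⁺=6.1401, hold=14.1288 ⇒ V=14.1288 continue  boundary S*=-
step 0: (k=0,j=0): S=124.9100, (K−S)⁺=20.3800, hold=24.2759 ⇒ V=24.2759 continue  boundary S*=-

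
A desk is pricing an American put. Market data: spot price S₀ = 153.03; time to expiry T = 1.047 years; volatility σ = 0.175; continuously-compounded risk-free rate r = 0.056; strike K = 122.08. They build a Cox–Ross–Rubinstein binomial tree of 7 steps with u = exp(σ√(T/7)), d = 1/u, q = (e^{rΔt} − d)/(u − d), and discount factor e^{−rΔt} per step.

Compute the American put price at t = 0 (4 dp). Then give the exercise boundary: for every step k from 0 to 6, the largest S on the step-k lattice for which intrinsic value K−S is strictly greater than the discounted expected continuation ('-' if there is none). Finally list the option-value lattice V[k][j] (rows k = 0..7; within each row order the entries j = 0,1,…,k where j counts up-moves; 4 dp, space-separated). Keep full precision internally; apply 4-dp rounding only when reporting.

price = 0.5378
boundary = - - - - - 109.0965 101.9571
tree:
0.5378
1.0613 0.1093
2.0627 0.2423 0.0000
3.9293 0.5373 0.0000 0.0000
7.2839 1.1913 0.0000 0.0000 0.0000
12.9835 2.6412 0.0000 0.0000 0.0000 0.0000
20.1229 5.8559 0.0000 0.0000 0.0000 0.0000 0.0000
26.7951 12.9835 0.0000 0.0000 0.0000 0.0000 0.0000 0.0000

Δt=0.14957, u=1.07002, d=0.93456, q=0.54518, disc=e^(-rΔt)=0.99166
k=7 terminal: V=max(K-S,0) → 26.7951 12.9835 0.0000 0.0000 0.0000 0.0000 0.0000 0.0000
k=6: j=0 S=101.9571 intr=20.1229 cont=19.1046 V=20.1229[EX]; j=1 S=116.7357 intr=5.3443 cont=5.8559 V=5.8559[hold]; j=2 S=133.6565 intr=0.0000 cont=0.0000 V=0.0000[hold]; j=3 S=153.0300 intr=0.0000 cont=0.0000 V=0.0000[hold]; j=4 S=175.2116 intr=0.0000 cont=0.0000 V=0.0000[hold]; j=5 S=200.6085 intr=0.0000 cont=0.0000 V=0.0000[hold]; j=6 S=229.6866 intr=0.0000 cont=0.0000 V=0.0000[hold]  S*(6)=101.9571
k=5: j=0 S=109.0965 intr=12.9835 cont=12.2419 V=12.9835[EX]; j=1 S=124.9099 intr=0.0000 cont=2.6412 V=2.6412[hold]; j=2 S=143.0156 intr=0.0000 cont=0.0000 V=0.0000[hold]; j=3 S=163.7456 intr=0.0000 cont=0.0000 V=0.0000[hold]; j=4 S=187.4805 intr=0.0000 cont=0.0000 V=0.0000[hold]; j=5 S=214.6557 intr=0.0000 cont=0.0000 V=0.0000[hold]  S*(5)=109.0965
k=4: j=0 S=116.7357 intr=5.3443 cont=7.2839 V=7.2839[hold]; j=1 S=133.6565 intr=0.0000 cont=1.1913 V=1.1913[hold]; j=2 S=153.0300 intr=0.0000 cont=0.0000 V=0.0000[hold]; j=3 S=175.2116 intr=0.0000 cont=0.0000 V=0.0000[hold]; j=4 S=200.6085 intr=0.0000 cont=0.0000 V=0.0000[hold]  S*(4)=-
k=3: j=0 S=124.9099 intr=0.0000 cont=3.9293 V=3.9293[hold]; j=1 S=143.0156 intr=0.0000 cont=0.5373 V=0.5373[hold]; j=2 S=163.7456 intr=0.0000 cont=0.0000 V=0.0000[hold]; j=3 S=187.4805 intr=0.0000 cont=0.0000 V=0.0000[hold]  S*(3)=-
k=2: j=0 S=133.6565 intr=0.0000 cont=2.0627 V=2.0627[hold]; j=1 S=153.0300 intr=0.0000 cont=0.2423 V=0.2423[hold]; j=2 S=175.2116 intr=0.0000 cont=0.0000 V=0.0000[hold]  S*(2)=-
k=1: j=0 S=143.0156 intr=0.0000 cont=1.0613 V=1.0613[hold]; j=1 S=163.7456 intr=0.0000 cont=0.1093 V=0.1093[hold]  S*(1)=-
k=0: j=0 S=153.0300 intr=0.0000 cont=0.5378 V=0.5378[hold]  S*(0)=-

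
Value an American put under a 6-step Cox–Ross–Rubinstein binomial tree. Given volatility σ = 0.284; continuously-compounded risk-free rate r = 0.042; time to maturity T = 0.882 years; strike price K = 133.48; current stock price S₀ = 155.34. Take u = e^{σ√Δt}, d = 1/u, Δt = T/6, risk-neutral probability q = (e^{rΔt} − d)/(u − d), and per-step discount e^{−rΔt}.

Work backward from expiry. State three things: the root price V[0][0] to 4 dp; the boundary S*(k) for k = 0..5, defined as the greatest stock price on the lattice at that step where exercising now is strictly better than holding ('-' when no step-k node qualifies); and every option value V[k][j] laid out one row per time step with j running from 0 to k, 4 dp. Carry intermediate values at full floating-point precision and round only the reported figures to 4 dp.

price = 5.8508
boundary = - - - - 100.4909 112.0510
tree:
5.8508
9.4692 2.3218
14.9158 4.1654 0.5157
22.6958 7.3570 1.0403 0.0000
32.9891 12.7318 2.0985 0.0000 0.0000
43.3566 21.4290 4.2331 0.0000 0.0000 0.0000
52.6545 32.9891 8.5390 0.0000 0.0000 0.0000 0.0000

params: Δt=0.14700 u=1.11504 d=0.89683 q=0.50119 e^(-rΔt)=0.99385
t_6 payoffs: 52.6545 32.9891 8.5390 0.0000 0.0000 0.0000 0.0000
t_5: node(5,0) S=90.1234 payoff=43.3566 vs cont=42.5350 → 43.3566 [stop]  node(5,1) S=112.0510 payoff=21.4290 vs cont=20.6074 → 21.4290 [stop]  node(5,2) S=139.3138 payoff=0.0000 vs cont=4.2331 → 4.2331 [wait]  node(5,3) S=173.2098 payoff=0.0000 vs cont=0.0000 → 0.0000 [wait]  node(5,4) S=215.3529 payoff=0.0000 vs cont=0.0000 → 0.0000 [wait]  node(5,5) S=267.7497 payoff=0.0000 vs cont=0.0000 → 0.0000 [wait]  ⇒ S*(5)=112.0510
t_4: node(4,0) S=100.4909 payoff=32.9891 vs cont=32.1675 → 32.9891 [stop]  node(4,1) S=124.9410 payoff=8.5390 vs cont=12.7318 → 12.7318 [wait]  node(4,2) S=155.3400 payoff=0.0000 vs cont=2.0985 → 2.0985 [wait]  node(4,3) S=193.1353 payoff=0.0000 vs cont=0.0000 → 0.0000 [wait]  node(4,4) S=240.1263 payoff=0.0000 vs cont=0.0000 → 0.0000 [wait]  ⇒ S*(4)=100.4909
t_3: node(3,0) S=112.0510 payoff=21.4290 vs cont=22.6958 → 22.6958 [wait]  node(3,1) S=139.3138 payoff=0.0000 vs cont=7.3570 → 7.3570 [wait]  node(3,2) S=173.2098 payoff=0.0000 vs cont=1.0403 → 1.0403 [wait]  node(3,3) S=215.3529 payoff=0.0000 vs cont=0.0000 → 0.0000 [wait]  ⇒ S*(3)=-
t_2: node(2,0) S=124.9410 payoff=8.5390 vs cont=14.9158 → 14.9158 [wait]  node(2,1) S=155.3400 payoff=0.0000 vs cont=4.1654 → 4.1654 [wait]  node(2,2) S=193.1353 payoff=0.0000 vs cont=0.5157 → 0.5157 [wait]  ⇒ S*(2)=-
t_1: node(1,0) S=139.3138 payoff=0.0000 vs cont=9.4692 → 9.4692 [wait]  node(1,1) S=173.2098 payoff=0.0000 vs cont=2.3218 → 2.3218 [wait]  ⇒ S*(1)=-
t_0: node(0,0) S=155.3400 payoff=0.0000 vs cont=5.8508 → 5.8508 [wait]  ⇒ S*(0)=-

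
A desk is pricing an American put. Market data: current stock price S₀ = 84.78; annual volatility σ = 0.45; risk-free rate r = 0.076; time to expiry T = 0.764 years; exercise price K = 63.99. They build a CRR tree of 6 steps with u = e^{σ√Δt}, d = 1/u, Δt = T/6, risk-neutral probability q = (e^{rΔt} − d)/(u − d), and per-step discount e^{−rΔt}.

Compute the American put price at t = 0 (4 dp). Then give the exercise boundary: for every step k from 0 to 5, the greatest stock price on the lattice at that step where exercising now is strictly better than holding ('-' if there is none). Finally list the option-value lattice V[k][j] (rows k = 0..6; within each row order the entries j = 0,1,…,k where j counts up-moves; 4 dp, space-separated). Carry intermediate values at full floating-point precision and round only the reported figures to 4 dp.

Δt=0.12733, u=1.17419, d=0.85165, q=0.49009, disc=e^(-rΔt)=0.99037
k=6 terminal: V=max(K-S,0) → 31.6405 19.3892 2.4981 0.0000 0.0000 0.0000 0.0000
k=5: j=0 S=37.9844 intr=26.0056 cont=25.3894 V=26.0056[EX]; j=1 S=52.3697 intr=11.6203 cont=11.0040 V=11.6203[EX]; j=2 S=72.2031 intr=0.0000 cont=1.2615 V=1.2615[hold]; j=3 S=99.5477 intr=0.0000 cont=0.0000 V=0.0000[hold]; j=4 S=137.2482 intr=0.0000 cont=0.0000 V=0.0000[hold]; j=5 S=189.2266 intr=0.0000 cont=0.0000 V=0.0000[hold]  S*(5)=52.3697
k=4: j=0 S=44.6008 intr=19.3892 cont=18.7730 V=19.3892[EX]; j=1 S=61.4919 intr=2.4981 cont=6.4805 V=6.4805[hold]; j=2 S=84.7800 intr=0.0000 cont=0.6371 V=0.6371[hold]; j=3 S=116.8877 intr=0.0000 cont=0.0000 V=0.0000[hold]; j=4 S=161.1552 intr=0.0000 cont=0.0000 V=0.0000[hold]  S*(4)=44.6008
k=3: j=0 S=52.3697 intr=11.6203 cont=12.9370 V=12.9370[hold]; j=1 S=72.2031 intr=0.0000 cont=3.5819 V=3.5819[hold]; j=2 S=99.5477 intr=0.0000 cont=0.3217 V=0.3217[hold]; j=3 S=137.2482 intr=0.0000 cont=0.0000 V=0.0000[hold]  S*(3)=-
k=2: j=0 S=61.4919 intr=2.4981 cont=8.2717 V=8.2717[hold]; j=1 S=84.7800 intr=0.0000 cont=1.9650 V=1.9650[hold]; j=2 S=116.8877 intr=0.0000 cont=0.1625 V=0.1625[hold]  S*(2)=-
k=1: j=0 S=72.2031 intr=0.0000 cont=5.1309 V=5.1309[hold]; j=1 S=99.5477 intr=0.0000 cont=1.0712 V=1.0712[hold]  S*(1)=-
k=0: j=0 S=84.7800 intr=0.0000 cont=3.1110 V=3.1110[hold]  S*(0)=-

price = 3.1110
boundary = - - - - 44.6008 52.3697
tree:
3.1110
5.1309 1.0712
8.2717 1.9650 0.1625
12.9370 3.5819 0.3217 0.0000
19.3892 6.4805 0.6371 0.0000 0.0000
26.0056 11.6203 1.2615 0.0000 0.0000 0.0000
31.6405 19.3892 2.4981 0.0000 0.0000 0.0000 0.0000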